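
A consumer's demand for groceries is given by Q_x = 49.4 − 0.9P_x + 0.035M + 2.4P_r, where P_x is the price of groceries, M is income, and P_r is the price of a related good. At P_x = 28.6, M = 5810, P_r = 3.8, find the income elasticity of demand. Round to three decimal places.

0.861

First evaluate Q_x: 49.4 − 0.9(28.6) + 0.035(5810) + 2.4(3.8) = 49.4 − 25.74 + 203.35 + 9.12 = 236.13.
∂Q_x/∂M = +0.035, so E_I = 0.035·(5810/236.13) ≈ 0.861.
E_I ∈ (0,1): normal good (necessity).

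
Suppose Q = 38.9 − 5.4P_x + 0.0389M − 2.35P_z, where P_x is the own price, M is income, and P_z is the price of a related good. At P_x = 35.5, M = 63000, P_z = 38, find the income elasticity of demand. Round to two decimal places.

At the given point, Q = 38.9 − 5.4(35.5) + 0.0389(63000) − 2.35(38) = 38.9 − 191.7 + 2450.7 − 89.3 = 2208.6.
∂Q/∂M = +0.0389, so E_I = 0.0389·(63000/2208.6) ≈ 1.11.
E_I > 1: normal good (luxury).

1.11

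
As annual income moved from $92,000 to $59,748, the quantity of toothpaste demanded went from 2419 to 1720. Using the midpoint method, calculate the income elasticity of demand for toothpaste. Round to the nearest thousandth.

%ΔQ = (1720 − 2419)/[(2419+1720)/2] = -699/2069.5 ≈ -0.3378.
%ΔI = (59,748 − 92,000)/[(92,000+59,748)/2] = -32252/75874 ≈ -0.4251.
E_I = %ΔQ/%ΔI ≈ 0.795.
E_I ∈ (0,1): normal good (necessity).

0.795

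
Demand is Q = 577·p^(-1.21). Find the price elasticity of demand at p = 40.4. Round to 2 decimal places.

-1.21

For a Cobb–Douglas (constant-elasticity) form Q = A·p^α·…, the elasticity with respect to p equals the exponent α at every point.
Here the exponent on p is -1.21, so the price elasticity of demand is -1.21.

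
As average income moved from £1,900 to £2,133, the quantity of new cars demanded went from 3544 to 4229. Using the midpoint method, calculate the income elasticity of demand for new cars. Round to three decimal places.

1.525

%ΔQ = (4229 − 3544)/[(3544+4229)/2] = 685/3886.5 ≈ 0.1763.
%ΔM = (2,133 − 1,900)/[(1,900+2,133)/2] = 233/2016.5 ≈ 0.1155.
E_I = %ΔQ/%ΔM ≈ 1.525.
E_I > 1: normal good (luxury).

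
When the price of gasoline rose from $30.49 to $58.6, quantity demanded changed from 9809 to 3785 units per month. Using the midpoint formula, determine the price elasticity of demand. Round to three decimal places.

%ΔQ = (3785 − 9809)/[(9809 + 3785)/2] = -6024/6797 ≈ -0.8863.
%ΔP = (58.6 − 30.49)/[(30.49 + 58.6)/2] = 28.11/44.545 ≈ 0.6310.
Arc elasticity E = %ΔQ/%ΔP ≈ -0.8863/0.6310 ≈ -1.404.
|E| > 1: demand is elastic over this range.

-1.404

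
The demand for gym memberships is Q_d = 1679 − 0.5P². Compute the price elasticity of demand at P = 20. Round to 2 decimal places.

-0.27

At P = 20, Q_d = 1479.
dQ_d/dP = −2·0.5·P = −20.
Point elasticity E = (dQ_d/dP)·(P/Q_d) = -20 × 20/1479 ≈ -0.27.
|E| < 1, so demand is inelastic at this price.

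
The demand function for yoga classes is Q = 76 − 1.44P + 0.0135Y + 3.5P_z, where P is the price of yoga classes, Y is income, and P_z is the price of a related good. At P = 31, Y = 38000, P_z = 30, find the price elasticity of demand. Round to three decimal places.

-0.069

Substituting, Q = 76 − 1.44(31) + 0.0135(38000) + 3.5(30) = 76 − 44.64 + 513 + 105 = 649.36.
∂Q/∂P = −1.44, so E_p = (−1.44)·(31/649.36) ≈ -0.069.
|E_p| < 1: demand is inelastic.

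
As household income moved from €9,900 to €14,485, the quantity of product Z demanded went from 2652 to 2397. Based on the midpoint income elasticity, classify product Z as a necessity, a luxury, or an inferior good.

inferior

%ΔQ = (2397 − 2652)/[(2652+2397)/2] = -255/2524.5 ≈ -0.1010.
%ΔY = (14,485 − 9,900)/[(9,900+14,485)/2] = 4585/12192.5 ≈ 0.3761.
E_I = %ΔQ/%ΔY ≈ -0.269.
E_I < 0: inferior good.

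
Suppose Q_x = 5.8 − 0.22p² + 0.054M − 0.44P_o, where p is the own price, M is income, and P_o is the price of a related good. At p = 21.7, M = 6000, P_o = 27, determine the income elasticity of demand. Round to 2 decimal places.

Evaluating quantity at (p, M, P_o) gives Q_x = 5.8 − 0.22(21.7)² + 0.054(6000) − 0.44(27) = 5.8 − 103.5958 + 324 − 11.88 = 214.3242.
∂Q_x/∂M = +0.054, so E_I = 0.054·(6000/214.3242) ≈ 1.51.
E_I > 1: normal good (luxury).

1.51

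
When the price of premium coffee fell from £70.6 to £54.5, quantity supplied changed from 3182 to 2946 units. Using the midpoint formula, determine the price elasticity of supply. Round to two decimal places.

0.30

%Δq = (2946 − 3182)/[(3182 + 2946)/2] = -236/3064 ≈ -0.0770.
%ΔP = (54.5 − 70.6)/[(70.6 + 54.5)/2] = -16.1/62.55 ≈ -0.2574.
Arc elasticity E = %Δq/%ΔP ≈ -0.0770/-0.2574 ≈ 0.30.
|E| < 1: supply is inelastic over this range.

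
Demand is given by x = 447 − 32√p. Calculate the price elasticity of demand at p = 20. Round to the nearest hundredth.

-0.24

At p = 20, x = 303.8916.
dx/dp = −32/(2√p) = −32/(2·4.4721).
Point elasticity E = (dx/dp)·(p/x) = -3.5777 × 20/303.8916 ≈ -0.24.
|E| < 1, so demand is inelastic at this price.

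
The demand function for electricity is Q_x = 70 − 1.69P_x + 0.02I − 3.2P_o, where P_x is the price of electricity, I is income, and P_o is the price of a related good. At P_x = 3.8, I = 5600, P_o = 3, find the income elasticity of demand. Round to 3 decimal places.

0.675

Evaluating quantity at (P_x, I, P_o) gives Q_x = 70 − 1.69(3.8) + 0.02(5600) − 3.2(3) = 70 − 6.422 + 112 − 9.6 = 165.978.
∂Q_x/∂I = +0.02, so E_I = 0.02·(5600/165.978) ≈ 0.675.
E_I ∈ (0,1): normal good (necessity).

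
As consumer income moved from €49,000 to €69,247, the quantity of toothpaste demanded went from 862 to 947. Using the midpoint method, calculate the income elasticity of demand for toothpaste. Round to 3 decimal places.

%ΔQ = (947 − 862)/[(862+947)/2] = 85/904.5 ≈ 0.0940.
%ΔY = (69,247 − 49,000)/[(49,000+69,247)/2] = 20247/59123.5 ≈ 0.3425.
E_I = %ΔQ/%ΔY ≈ 0.274.
E_I ∈ (0,1): normal good (necessity).

0.274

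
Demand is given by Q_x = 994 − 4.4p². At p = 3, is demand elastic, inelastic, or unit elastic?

inelastic

At p = 3, Q_x = 954.4.
dQ_x/dp = −2·4.4·p = −26.4.
Point elasticity E = (dQ_x/dp)·(p/Q_x) = -26.4 × 3/954.4 ≈ -0.083.
|E| ≈ 0.083 < 1, so demand is inelastic.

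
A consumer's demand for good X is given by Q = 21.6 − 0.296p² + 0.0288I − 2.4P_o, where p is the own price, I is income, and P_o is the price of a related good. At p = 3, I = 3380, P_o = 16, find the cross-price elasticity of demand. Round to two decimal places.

-0.49

Substituting, Q = 21.6 − 0.296(3)² + 0.0288(3380) − 2.4(16) = 21.6 − 2.664 + 97.344 − 38.4 = 77.88.
∂Q/∂P_o = −2.4, so E_xy = -2.4·(16/77.88) ≈ -0.49.
E_xy < 0: the goods are complements.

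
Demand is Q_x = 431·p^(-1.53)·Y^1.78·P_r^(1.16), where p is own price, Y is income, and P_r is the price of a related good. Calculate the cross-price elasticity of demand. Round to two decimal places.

1.16

For a Cobb–Douglas (constant-elasticity) form Q_x = A·P_r^α·…, the elasticity with respect to P_r equals the exponent α at every point.
Here the exponent on P_r is 1.16, so the cross-price elasticity of demand is 1.16.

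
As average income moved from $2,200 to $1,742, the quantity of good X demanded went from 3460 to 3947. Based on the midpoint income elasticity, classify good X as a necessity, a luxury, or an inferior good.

inferior

%ΔQ = (3947 − 3460)/[(3460+3947)/2] = 487/3703.5 ≈ 0.1315.
%ΔM = (1,742 − 2,200)/[(2,200+1,742)/2] = -458/1971 ≈ -0.2324.
E_I = %ΔQ/%ΔM ≈ -0.566.
E_I < 0: inferior good.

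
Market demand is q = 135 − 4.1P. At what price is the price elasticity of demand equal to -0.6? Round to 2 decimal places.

Set −bP/(a − bP) = −0.6 ⇒ bP = 0.6(a − bP) ⇒ bP(1+0.6) = 0.6·a.
P = 0.6·135/(4.1·1.6) ≈ 12.35.

12.35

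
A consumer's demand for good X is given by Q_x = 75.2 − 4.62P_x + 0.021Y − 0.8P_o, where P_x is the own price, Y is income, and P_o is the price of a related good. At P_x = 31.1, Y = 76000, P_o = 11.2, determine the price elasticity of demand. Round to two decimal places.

-0.09

At the given point, Q_x = 75.2 − 4.62(31.1) + 0.021(76000) − 0.8(11.2) = 75.2 − 143.682 + 1596 − 8.96 = 1518.558.
∂Q_x/∂P_x = −4.62, so E_p = (−4.62)·(31.1/1518.558) ≈ -0.09.
|E_p| < 1: demand is inelastic.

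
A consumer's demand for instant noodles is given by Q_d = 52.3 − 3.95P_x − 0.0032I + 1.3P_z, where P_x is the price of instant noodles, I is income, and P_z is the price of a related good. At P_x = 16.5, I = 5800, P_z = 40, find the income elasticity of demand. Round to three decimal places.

-0.903

First evaluate Q_d: 52.3 − 3.95(16.5) − 0.0032(5800) + 1.3(40) = 52.3 − 65.175 − 18.56 + 52 = 20.565.
∂Q_d/∂I = −0.0032, so E_I = -0.0032·(5800/20.565) ≈ -0.903.
E_I < 0: inferior good.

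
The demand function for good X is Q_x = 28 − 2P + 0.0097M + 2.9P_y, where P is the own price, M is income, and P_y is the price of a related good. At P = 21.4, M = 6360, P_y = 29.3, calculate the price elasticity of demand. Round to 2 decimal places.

At the given point, Q_x = 28 − 2(21.4) + 0.0097(6360) + 2.9(29.3) = 28 − 42.8 + 61.692 + 84.97 = 131.862.
∂Q_x/∂P = −2, so E_p = (−2)·(21.4/131.862) ≈ -0.32.
|E_p| < 1: demand is inelastic.

-0.32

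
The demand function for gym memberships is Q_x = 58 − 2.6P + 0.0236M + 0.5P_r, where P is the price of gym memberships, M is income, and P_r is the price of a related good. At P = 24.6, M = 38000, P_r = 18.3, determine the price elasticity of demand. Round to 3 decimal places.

Substituting, Q_x = 58 − 2.6(24.6) + 0.0236(38000) + 0.5(18.3) = 58 − 63.96 + 896.8 + 9.15 = 899.99.
∂Q_x/∂P = −2.6, so E_p = (−2.6)·(24.6/899.99) ≈ -0.071.
|E_p| < 1: demand is inelastic.

-0.071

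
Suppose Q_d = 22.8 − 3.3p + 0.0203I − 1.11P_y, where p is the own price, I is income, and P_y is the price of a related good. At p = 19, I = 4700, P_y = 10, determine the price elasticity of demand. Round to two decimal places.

-1.41

At the given point, Q_d = 22.8 − 3.3(19) + 0.0203(4700) − 1.11(10) = 22.8 − 62.7 + 95.41 − 11.1 = 44.41.
∂Q_d/∂p = −3.3, so E_p = (−3.3)·(19/44.41) ≈ -1.41.
|E_p| > 1: demand is elastic.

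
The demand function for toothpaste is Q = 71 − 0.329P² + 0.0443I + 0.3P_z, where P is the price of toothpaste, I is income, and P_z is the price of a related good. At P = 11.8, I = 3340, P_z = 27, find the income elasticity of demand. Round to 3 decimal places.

At the given point, Q = 71 − 0.329(11.8)² + 0.0443(3340) + 0.3(27) = 71 − 45.81 + 147.962 + 8.1 = 181.252.
∂Q/∂I = +0.0443, so E_I = 0.0443·(3340/181.252) ≈ 0.816.
E_I ∈ (0,1): normal good (necessity).

0.816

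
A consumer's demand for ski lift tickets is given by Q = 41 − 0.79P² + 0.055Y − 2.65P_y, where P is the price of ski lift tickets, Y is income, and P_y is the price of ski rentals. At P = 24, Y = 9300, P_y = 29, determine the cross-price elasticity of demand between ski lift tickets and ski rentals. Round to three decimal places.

-3.729

At the given point, Q = 41 − 0.79(24)² + 0.055(9300) − 2.65(29) = 41 − 455.04 + 511.5 − 76.85 = 20.61.
∂Q/∂P_y = −2.65, so E_xy = -2.65·(29/20.61) ≈ -3.729.
E_xy < 0: the goods are complements.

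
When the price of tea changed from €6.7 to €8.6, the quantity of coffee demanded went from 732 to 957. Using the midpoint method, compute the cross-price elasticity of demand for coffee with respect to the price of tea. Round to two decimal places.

%ΔQ_x = (957 − 732)/[(732+957)/2] = 225/844.5 ≈ 0.2664.
%ΔP_y = (8.6 − 6.7)/[(6.7+8.6)/2] ≈ 0.2484.
E_xy = 0.2664/0.2484 ≈ 1.07.
E_xy > 0, so coffee and tea are substitutes.

1.07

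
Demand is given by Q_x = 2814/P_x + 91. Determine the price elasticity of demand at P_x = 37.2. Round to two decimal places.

-0.45

At P_x = 37.2, Q_x = 166.6452.
dQ_x/dP_x = −2814/P_x² = −2.0335.
Point elasticity E = (dQ_x/dP_x)·(P_x/Q_x) = -2.0335 × 37.2/166.6452 ≈ -0.45.
|E| < 1, so demand is inelastic at this price.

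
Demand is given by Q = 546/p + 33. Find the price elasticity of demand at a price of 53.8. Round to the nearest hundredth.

-0.24

At p = 53.8, Q = 43.1487.
dQ/dp = −546/p² = −0.1886.
Point elasticity E = (dQ/dp)·(p/Q) = -0.1886 × 53.8/43.1487 ≈ -0.24.
|E| < 1, so demand is inelastic at this price.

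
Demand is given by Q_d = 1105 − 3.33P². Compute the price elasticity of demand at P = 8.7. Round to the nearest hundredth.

At P = 8.7, Q_d = 852.9523.
dQ_d/dP = −2·3.33·P = −57.942.
Point elasticity E = (dQ_d/dP)·(P/Q_d) = -57.942 × 8.7/852.9523 ≈ -0.59.
|E| < 1, so demand is inelastic at this price.

-0.59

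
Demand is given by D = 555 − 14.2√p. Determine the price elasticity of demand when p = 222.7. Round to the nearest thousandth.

At p = 222.7, D = 343.0915.
dD/dp = −14.2/(2√p) = −14.2/(2·14.9231).
Point elasticity E = (dD/dp)·(p/D) = -0.4758 × 222.7/343.0915 ≈ -0.309.
|E| < 1, so demand is inelastic at this price.

-0.309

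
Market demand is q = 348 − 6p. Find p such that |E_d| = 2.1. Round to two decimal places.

39.29

Set −bp/(a − bp) = −2.1 ⇒ bp = 2.1(a − bp) ⇒ bp(1+2.1) = 2.1·a.
p = 2.1·348/(6·3.1) ≈ 39.29.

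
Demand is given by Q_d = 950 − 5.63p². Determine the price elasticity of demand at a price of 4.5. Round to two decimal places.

-0.27

At p = 4.5, Q_d = 835.9925.
dQ_d/dp = −2·5.63·p = −50.67.
Point elasticity E = (dQ_d/dp)·(p/Q_d) = -50.67 × 4.5/835.9925 ≈ -0.27.
|E| < 1, so demand is inelastic at this price.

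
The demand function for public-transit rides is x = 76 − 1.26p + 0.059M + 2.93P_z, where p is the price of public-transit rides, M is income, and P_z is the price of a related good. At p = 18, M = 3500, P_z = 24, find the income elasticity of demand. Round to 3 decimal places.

0.625

First evaluate x: 76 − 1.26(18) + 0.059(3500) + 2.93(24) = 76 − 22.68 + 206.5 + 70.32 = 330.14.
∂x/∂M = +0.059, so E_I = 0.059·(3500/330.14) ≈ 0.625.
E_I ∈ (0,1): normal good (necessity).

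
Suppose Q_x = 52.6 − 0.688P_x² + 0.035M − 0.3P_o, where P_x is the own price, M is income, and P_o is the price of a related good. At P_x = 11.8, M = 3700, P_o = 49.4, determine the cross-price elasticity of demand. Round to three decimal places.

-0.207

Q_x = 52.6 − 0.688(11.8)² + 0.035(3700) − 0.3(49.4) = 52.6 − 95.7971 + 129.5 − 14.82 = 71.4829.
∂Q_x/∂P_o = −0.3, so E_xy = -0.3·(49.4/71.4829) ≈ -0.207.
E_xy < 0: the goods are complements.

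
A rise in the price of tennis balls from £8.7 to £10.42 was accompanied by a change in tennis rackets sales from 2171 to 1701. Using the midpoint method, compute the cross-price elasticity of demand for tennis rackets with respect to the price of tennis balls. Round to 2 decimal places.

-1.35

%ΔQ_x = (1701 − 2171)/[(2171+1701)/2] = -470/1936 ≈ -0.2428.
%ΔP_y = (10.42 − 8.7)/[(8.7+10.42)/2] ≈ 0.1799.
E_xy = -0.2428/0.1799 ≈ -1.35.
E_xy < 0, so tennis rackets and tennis balls are complements.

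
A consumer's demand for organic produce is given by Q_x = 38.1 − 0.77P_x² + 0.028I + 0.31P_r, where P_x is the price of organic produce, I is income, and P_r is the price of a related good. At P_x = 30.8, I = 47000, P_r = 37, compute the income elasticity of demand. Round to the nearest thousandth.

Evaluating quantity at (P_x, I, P_r) gives Q_x = 38.1 − 0.77(30.8)² + 0.028(47000) + 0.31(37) = 38.1 − 730.4528 + 1316 + 11.47 = 635.1172.
∂Q_x/∂I = +0.028, so E_I = 0.028·(47000/635.1172) ≈ 2.072.
E_I > 1: normal good (luxury).

2.072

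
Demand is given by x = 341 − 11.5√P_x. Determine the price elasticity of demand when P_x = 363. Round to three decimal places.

At P_x = 363, x = 121.8956.
dx/dP_x = −11.5/(2√P_x) = −11.5/(2·19.0526).
Point elasticity E = (dx/dP_x)·(P_x/x) = -0.3018 × 363/121.8956 ≈ -0.899.
|E| < 1, so demand is inelastic at this price.

-0.899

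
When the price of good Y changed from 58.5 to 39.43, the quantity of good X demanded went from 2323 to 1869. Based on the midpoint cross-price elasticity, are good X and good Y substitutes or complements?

substitutes

%ΔQ_x = (1869 − 2323)/[(2323+1869)/2] = -454/2096 ≈ -0.2166.
%ΔP_y = (39.43 − 58.5)/[(58.5+39.43)/2] ≈ -0.3895.
E_xy = -0.2166/-0.3895 ≈ 0.556.
E_xy > 0, so the goods are substitutes.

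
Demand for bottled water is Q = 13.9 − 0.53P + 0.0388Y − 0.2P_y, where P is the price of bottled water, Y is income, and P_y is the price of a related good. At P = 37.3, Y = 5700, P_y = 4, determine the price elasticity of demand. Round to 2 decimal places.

-0.09

At the given point, Q = 13.9 − 0.53(37.3) + 0.0388(5700) − 0.2(4) = 13.9 − 19.769 + 221.16 − 0.8 = 214.491.
∂Q/∂P = −0.53, so E_p = (−0.53)·(37.3/214.491) ≈ -0.09.
|E_p| < 1: demand is inelastic.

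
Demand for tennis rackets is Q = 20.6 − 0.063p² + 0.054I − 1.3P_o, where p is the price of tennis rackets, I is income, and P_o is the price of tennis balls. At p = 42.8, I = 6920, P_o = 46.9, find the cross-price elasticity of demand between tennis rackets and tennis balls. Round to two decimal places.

-0.28

Substituting, Q = 20.6 − 0.063(42.8)² + 0.054(6920) − 1.3(46.9) = 20.6 − 115.4059 + 373.68 − 60.97 = 217.9041.
∂Q/∂P_o = −1.3, so E_xy = -1.3·(46.9/217.9041) ≈ -0.28.
E_xy < 0: the goods are complements.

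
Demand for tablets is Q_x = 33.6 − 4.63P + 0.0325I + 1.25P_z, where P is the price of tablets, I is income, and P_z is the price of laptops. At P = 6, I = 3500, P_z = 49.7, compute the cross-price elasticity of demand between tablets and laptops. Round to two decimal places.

0.34

At the given point, Q_x = 33.6 − 4.63(6) + 0.0325(3500) + 1.25(49.7) = 33.6 − 27.78 + 113.75 + 62.125 = 181.695.
∂Q_x/∂P_z = +1.25, so E_xy = 1.25·(49.7/181.695) ≈ 0.34.
E_xy > 0: the goods are substitutes.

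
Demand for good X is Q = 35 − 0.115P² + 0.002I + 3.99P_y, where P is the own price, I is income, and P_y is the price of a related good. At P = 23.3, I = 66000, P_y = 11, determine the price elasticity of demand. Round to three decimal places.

Substituting, Q = 35 − 0.115(23.3)² + 0.002(66000) + 3.99(11) = 35 − 62.4324 + 132 + 43.89 = 148.4577.
∂Q/∂P = −2·0.115·P = -5.359, so E_p = -5.359·(23.3/148.4577) ≈ -0.841.
|E_p| < 1: demand is inelastic.

-0.841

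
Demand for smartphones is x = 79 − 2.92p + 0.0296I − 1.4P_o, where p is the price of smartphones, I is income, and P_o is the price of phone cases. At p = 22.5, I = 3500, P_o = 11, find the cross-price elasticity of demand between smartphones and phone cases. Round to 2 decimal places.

At the given point, x = 79 − 2.92(22.5) + 0.0296(3500) − 1.4(11) = 79 − 65.7 + 103.6 − 15.4 = 101.5.
∂x/∂P_o = −1.4, so E_xy = -1.4·(11/101.5) ≈ -0.15.
E_xy < 0: the goods are complements.

-0.15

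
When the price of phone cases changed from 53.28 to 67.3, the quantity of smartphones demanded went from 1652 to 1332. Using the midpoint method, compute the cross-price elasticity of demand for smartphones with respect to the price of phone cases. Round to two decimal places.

%ΔQ_x = (1332 − 1652)/[(1652+1332)/2] = -320/1492 ≈ -0.2145.
%ΔP_y = (67.3 − 53.28)/[(53.28+67.3)/2] ≈ 0.2325.
E_xy = -0.2145/0.2325 ≈ -0.92.
E_xy < 0, so smartphones and phone cases are complements.

-0.92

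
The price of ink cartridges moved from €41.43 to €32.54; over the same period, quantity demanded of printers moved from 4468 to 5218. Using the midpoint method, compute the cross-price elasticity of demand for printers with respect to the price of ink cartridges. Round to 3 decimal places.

-0.644

%ΔQ_x = (5218 − 4468)/[(4468+5218)/2] = 750/4843 ≈ 0.1549.
%ΔP_y = (32.54 − 41.43)/[(41.43+32.54)/2] ≈ -0.2404.
E_xy = 0.1549/-0.2404 ≈ -0.644.
E_xy < 0, so printers and ink cartridges are complements.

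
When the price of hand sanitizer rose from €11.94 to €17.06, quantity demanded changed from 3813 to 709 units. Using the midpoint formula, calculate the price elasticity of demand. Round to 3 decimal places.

%ΔQ = (709 − 3813)/[(3813 + 709)/2] = -3104/2261 ≈ -1.3728.
%Δp = (17.06 − 11.94)/[(11.94 + 17.06)/2] = 5.12/14.5 ≈ 0.3531.
Arc elasticity E = %ΔQ/%Δp ≈ -1.3728/0.3531 ≈ -3.888.
|E| > 1: demand is elastic over this range.

-3.888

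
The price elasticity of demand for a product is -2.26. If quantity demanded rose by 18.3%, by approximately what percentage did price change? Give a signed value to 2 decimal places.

%ΔQ ≈ E × %ΔP ⇒ %ΔP = %ΔQ / E = (18.3%)/(-2.26) ≈ -8.10%.

-8.10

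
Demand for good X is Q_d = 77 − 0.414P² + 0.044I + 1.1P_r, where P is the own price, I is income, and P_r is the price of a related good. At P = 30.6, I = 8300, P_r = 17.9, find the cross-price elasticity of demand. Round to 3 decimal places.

0.265

First evaluate Q_d: 77 − 0.414(30.6)² + 0.044(8300) + 1.1(17.9) = 77 − 387.653 + 365.2 + 19.69 = 74.237.
∂Q_d/∂P_r = +1.1, so E_xy = 1.1·(17.9/74.237) ≈ 0.265.
E_xy > 0: the goods are substitutes.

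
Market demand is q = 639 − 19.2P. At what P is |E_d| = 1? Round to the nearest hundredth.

16.64

For linear demand q = a − bP, E = −bP/(a − bP). |E| = 1 ⇒ bP = a − bP ⇒ P = a/(2b).
P = 639/(2·19.2) ≈ 16.64.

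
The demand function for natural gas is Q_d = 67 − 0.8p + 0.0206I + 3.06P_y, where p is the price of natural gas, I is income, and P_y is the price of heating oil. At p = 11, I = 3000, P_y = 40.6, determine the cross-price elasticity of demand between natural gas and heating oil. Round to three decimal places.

0.509

First evaluate Q_d: 67 − 0.8(11) + 0.0206(3000) + 3.06(40.6) = 67 − 8.8 + 61.8 + 124.236 = 244.236.
∂Q_d/∂P_y = +3.06, so E_xy = 3.06·(40.6/244.236) ≈ 0.509.
E_xy > 0: the goods are substitutes.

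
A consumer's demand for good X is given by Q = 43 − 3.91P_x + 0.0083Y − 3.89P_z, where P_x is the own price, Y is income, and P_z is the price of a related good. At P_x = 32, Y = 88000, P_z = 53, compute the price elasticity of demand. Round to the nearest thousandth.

Substituting, Q = 43 − 3.91(32) + 0.0083(88000) − 3.89(53) = 43 − 125.12 + 730.4 − 206.17 = 442.11.
∂Q/∂P_x = −3.91, so E_p = (−3.91)·(32/442.11) ≈ -0.283.
|E_p| < 1: demand is inelastic.

-0.283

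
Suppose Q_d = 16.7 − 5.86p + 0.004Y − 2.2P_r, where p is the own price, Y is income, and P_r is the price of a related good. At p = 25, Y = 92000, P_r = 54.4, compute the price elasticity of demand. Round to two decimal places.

-1.24

Evaluating quantity at (p, Y, P_r) gives Q_d = 16.7 − 5.86(25) + 0.004(92000) − 2.2(54.4) = 16.7 − 146.5 + 368 − 119.68 = 118.52.
∂Q_d/∂p = −5.86, so E_p = (−5.86)·(25/118.52) ≈ -1.24.
|E_p| > 1: demand is elastic.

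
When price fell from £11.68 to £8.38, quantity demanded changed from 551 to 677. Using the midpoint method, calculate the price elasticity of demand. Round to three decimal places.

-0.624

%Δq = (677 − 551)/[(551 + 677)/2] = 126/614 ≈ 0.2052.
%Δp = (8.38 − 11.68)/[(11.68 + 8.38)/2] = -3.3/10.03 ≈ -0.3290.
Arc elasticity E = %Δq/%Δp ≈ 0.2052/-0.3290 ≈ -0.624.
|E| < 1: demand is inelastic over this range.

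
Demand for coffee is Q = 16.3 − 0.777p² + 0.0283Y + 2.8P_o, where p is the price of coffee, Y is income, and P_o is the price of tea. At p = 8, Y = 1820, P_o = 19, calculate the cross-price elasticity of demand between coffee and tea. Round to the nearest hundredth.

Evaluating quantity at (p, Y, P_o) gives Q = 16.3 − 0.777(8)² + 0.0283(1820) + 2.8(19) = 16.3 − 49.728 + 51.506 + 53.2 = 71.278.
∂Q/∂P_o = +2.8, so E_xy = 2.8·(19/71.278) ≈ 0.75.
E_xy > 0: the goods are substitutes.

0.75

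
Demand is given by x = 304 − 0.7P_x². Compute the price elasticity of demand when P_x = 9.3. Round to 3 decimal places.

At P_x = 9.3, x = 243.457.
dx/dP_x = −2·0.7·P_x = −13.02.
Point elasticity E = (dx/dP_x)·(P_x/x) = -13.02 × 9.3/243.457 ≈ -0.497.
|E| < 1, so demand is inelastic at this price.

-0.497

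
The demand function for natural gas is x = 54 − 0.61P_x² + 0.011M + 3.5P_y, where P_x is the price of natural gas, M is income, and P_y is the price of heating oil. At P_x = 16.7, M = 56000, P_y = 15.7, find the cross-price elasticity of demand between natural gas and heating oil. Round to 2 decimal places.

At the given point, x = 54 − 0.61(16.7)² + 0.011(56000) + 3.5(15.7) = 54 − 170.1229 + 616 + 54.95 = 554.8271.
∂x/∂P_y = +3.5, so E_xy = 3.5·(15.7/554.8271) ≈ 0.10.
E_xy > 0: the goods are substitutes.

0.10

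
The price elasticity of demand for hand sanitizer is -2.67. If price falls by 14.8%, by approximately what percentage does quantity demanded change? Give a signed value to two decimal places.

39.52

%ΔQ ≈ E × %ΔP = (-2.67) × (-14.8%) ≈ 39.52%.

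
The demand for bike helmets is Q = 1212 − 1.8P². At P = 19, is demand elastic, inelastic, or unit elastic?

elastic

At P = 19, Q = 562.2.
dQ/dP = −2·1.8·P = −68.4.
Point elasticity E = (dQ/dP)·(P/Q) = -68.4 × 19/562.2 ≈ -2.312.
|E| ≈ 2.312 > 1, so demand is elastic.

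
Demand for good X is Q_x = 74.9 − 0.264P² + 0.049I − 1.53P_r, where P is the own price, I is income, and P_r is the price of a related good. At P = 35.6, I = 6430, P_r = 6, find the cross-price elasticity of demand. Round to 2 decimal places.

At the given point, Q_x = 74.9 − 0.264(35.6)² + 0.049(6430) − 1.53(6) = 74.9 − 334.583 + 315.07 − 9.18 = 46.207.
∂Q_x/∂P_r = −1.53, so E_xy = -1.53·(6/46.207) ≈ -0.20.
E_xy < 0: the goods are complements.

-0.20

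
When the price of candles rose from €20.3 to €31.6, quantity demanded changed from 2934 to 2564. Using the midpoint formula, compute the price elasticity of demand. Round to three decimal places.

%ΔQ = (2564 − 2934)/[(2934 + 2564)/2] = -370/2749 ≈ -0.1346.
%ΔP = (31.6 − 20.3)/[(20.3 + 31.6)/2] = 11.3/25.95 ≈ 0.4355.
Arc elasticity E = %ΔQ/%ΔP ≈ -0.1346/0.4355 ≈ -0.309.
|E| < 1: demand is inelastic over this range.

-0.309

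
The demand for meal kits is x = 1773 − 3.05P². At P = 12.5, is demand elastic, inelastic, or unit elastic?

inelastic

At P = 12.5, x = 1296.4375.
dx/dP = −2·3.05·P = −76.25.
Point elasticity E = (dx/dP)·(P/x) = -76.25 × 12.5/1296.4375 ≈ -0.735.
|E| ≈ 0.735 < 1, so demand is inelastic.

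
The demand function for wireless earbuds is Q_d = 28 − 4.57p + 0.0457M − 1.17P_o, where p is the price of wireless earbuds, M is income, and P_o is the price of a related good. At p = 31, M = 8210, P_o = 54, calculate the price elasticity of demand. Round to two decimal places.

-0.71

First evaluate Q_d: 28 − 4.57(31) + 0.0457(8210) − 1.17(54) = 28 − 141.67 + 375.197 − 63.18 = 198.347.
∂Q_d/∂p = −4.57, so E_p = (−4.57)·(31/198.347) ≈ -0.71.
|E_p| < 1: demand is inelastic.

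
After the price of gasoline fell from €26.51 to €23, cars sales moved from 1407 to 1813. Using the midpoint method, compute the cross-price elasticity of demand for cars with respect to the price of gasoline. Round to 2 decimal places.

%ΔQ_x = (1813 − 1407)/[(1407+1813)/2] = 406/1610 ≈ 0.2522.
%ΔP_y = (23 − 26.51)/[(26.51+23)/2] ≈ -0.1418.
E_xy = 0.2522/-0.1418 ≈ -1.78.
E_xy < 0, so cars and gasoline are complements.

-1.78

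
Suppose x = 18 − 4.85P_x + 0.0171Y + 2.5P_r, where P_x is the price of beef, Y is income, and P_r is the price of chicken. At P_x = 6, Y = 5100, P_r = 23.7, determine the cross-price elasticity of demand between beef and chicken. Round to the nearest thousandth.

x = 18 − 4.85(6) + 0.0171(5100) + 2.5(23.7) = 18 − 29.1 + 87.21 + 59.25 = 135.36.
∂x/∂P_r = +2.5, so E_xy = 2.5·(23.7/135.36) ≈ 0.438.
E_xy > 0: the goods are substitutes.

0.438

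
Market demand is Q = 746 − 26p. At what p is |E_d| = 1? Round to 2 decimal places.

For linear demand Q = a − bp, E = −bp/(a − bp). |E| = 1 ⇒ bp = a − bp ⇒ p = a/(2b).
p = 746/(2·26) ≈ 14.35.

14.35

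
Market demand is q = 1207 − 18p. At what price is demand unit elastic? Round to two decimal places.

For linear demand q = a − bp, E = −bp/(a − bp). |E| = 1 ⇒ bp = a − bp ⇒ p = a/(2b).
p = 1207/(2·18) ≈ 33.53.

33.53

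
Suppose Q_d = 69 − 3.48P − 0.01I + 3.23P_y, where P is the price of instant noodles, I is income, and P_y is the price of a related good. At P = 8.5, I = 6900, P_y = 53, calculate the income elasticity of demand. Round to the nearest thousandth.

Q_d = 69 − 3.48(8.5) − 0.01(6900) + 3.23(53) = 69 − 29.58 − 69 + 171.19 = 141.61.
∂Q_d/∂I = −0.01, so E_I = -0.01·(6900/141.61) ≈ -0.487.
E_I < 0: inferior good.

-0.487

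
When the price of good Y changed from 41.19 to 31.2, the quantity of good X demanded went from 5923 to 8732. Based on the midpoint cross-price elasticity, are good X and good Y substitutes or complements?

complements

%ΔQ_x = (8732 − 5923)/[(5923+8732)/2] = 2809/7327.5 ≈ 0.3834.
%ΔP_y = (31.2 − 41.19)/[(41.19+31.2)/2] ≈ -0.2760.
E_xy = 0.3834/-0.2760 ≈ -1.389.
E_xy < 0, so the goods are complements.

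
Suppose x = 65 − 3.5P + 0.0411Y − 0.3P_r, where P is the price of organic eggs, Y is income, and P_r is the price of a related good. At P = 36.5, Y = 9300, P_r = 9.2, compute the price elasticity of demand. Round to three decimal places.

-0.403

At the given point, x = 65 − 3.5(36.5) + 0.0411(9300) − 0.3(9.2) = 65 − 127.75 + 382.23 − 2.76 = 316.72.
∂x/∂P = −3.5, so E_p = (−3.5)·(36.5/316.72) ≈ -0.403.
|E_p| < 1: demand is inelastic.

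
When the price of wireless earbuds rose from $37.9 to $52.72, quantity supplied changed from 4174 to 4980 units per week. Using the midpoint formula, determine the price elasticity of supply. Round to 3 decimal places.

%ΔQ = (4980 − 4174)/[(4174 + 4980)/2] = 806/4577 ≈ 0.1761.
%ΔP = (52.72 − 37.9)/[(37.9 + 52.72)/2] = 14.82/45.31 ≈ 0.3271.
Arc elasticity E = %ΔQ/%ΔP ≈ 0.1761/0.3271 ≈ 0.538.
|E| < 1: supply is inelastic over this range.

0.538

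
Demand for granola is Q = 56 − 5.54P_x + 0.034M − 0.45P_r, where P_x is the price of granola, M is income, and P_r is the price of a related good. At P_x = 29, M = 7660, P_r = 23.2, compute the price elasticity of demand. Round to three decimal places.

Substituting, Q = 56 − 5.54(29) + 0.034(7660) − 0.45(23.2) = 56 − 160.66 + 260.44 − 10.44 = 145.34.
∂Q/∂P_x = −5.54, so E_p = (−5.54)·(29/145.34) ≈ -1.105.
|E_p| > 1: demand is elastic.

-1.105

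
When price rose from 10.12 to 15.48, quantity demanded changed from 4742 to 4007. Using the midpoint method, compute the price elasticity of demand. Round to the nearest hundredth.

-0.40

%ΔQ = (4007 − 4742)/[(4742 + 4007)/2] = -735/4374.5 ≈ -0.1680.
%ΔP = (15.48 − 10.12)/[(10.12 + 15.48)/2] = 5.36/12.8 ≈ 0.4188.
Arc elasticity E = %ΔQ/%ΔP ≈ -0.1680/0.4188 ≈ -0.40.
|E| < 1: demand is inelastic over this range.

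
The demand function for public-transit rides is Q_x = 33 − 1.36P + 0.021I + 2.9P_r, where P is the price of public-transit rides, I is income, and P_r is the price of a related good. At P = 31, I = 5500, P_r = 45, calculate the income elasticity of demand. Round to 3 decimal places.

0.488

At the given point, Q_x = 33 − 1.36(31) + 0.021(5500) + 2.9(45) = 33 − 42.16 + 115.5 + 130.5 = 236.84.
∂Q_x/∂I = +0.021, so E_I = 0.021·(5500/236.84) ≈ 0.488.
E_I ∈ (0,1): normal good (necessity).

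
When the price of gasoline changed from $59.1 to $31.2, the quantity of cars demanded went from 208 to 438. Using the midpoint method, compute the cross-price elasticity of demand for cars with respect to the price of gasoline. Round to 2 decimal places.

%ΔQ_x = (438 − 208)/[(208+438)/2] = 230/323 ≈ 0.7121.
%ΔP_y = (31.2 − 59.1)/[(59.1+31.2)/2] ≈ -0.6179.
E_xy = 0.7121/-0.6179 ≈ -1.15.
E_xy < 0, so cars and gasoline are complements.

-1.15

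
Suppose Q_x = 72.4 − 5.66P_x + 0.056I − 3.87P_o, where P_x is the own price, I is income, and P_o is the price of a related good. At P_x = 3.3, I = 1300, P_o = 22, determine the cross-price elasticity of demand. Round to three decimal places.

Q_x = 72.4 − 5.66(3.3) + 0.056(1300) − 3.87(22) = 72.4 − 18.678 + 72.8 − 85.14 = 41.382.
∂Q_x/∂P_o = −3.87, so E_xy = -3.87·(22/41.382) ≈ -2.057.
E_xy < 0: the goods are complements.

-2.057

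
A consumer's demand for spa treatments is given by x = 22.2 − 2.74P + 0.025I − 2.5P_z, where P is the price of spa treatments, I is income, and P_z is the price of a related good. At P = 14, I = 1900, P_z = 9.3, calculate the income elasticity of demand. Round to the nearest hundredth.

5.87

First evaluate x: 22.2 − 2.74(14) + 0.025(1900) − 2.5(9.3) = 22.2 − 38.36 + 47.5 − 23.25 = 8.09.
∂x/∂I = +0.025, so E_I = 0.025·(1900/8.09) ≈ 5.87.
E_I > 1: normal good (luxury).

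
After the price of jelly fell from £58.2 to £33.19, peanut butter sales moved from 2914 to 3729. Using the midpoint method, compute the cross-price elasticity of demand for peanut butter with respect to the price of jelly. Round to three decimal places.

-0.448

%ΔQ_x = (3729 − 2914)/[(2914+3729)/2] = 815/3321.5 ≈ 0.2454.
%ΔP_y = (33.19 − 58.2)/[(58.2+33.19)/2] ≈ -0.5473.
E_xy = 0.2454/-0.5473 ≈ -0.448.
E_xy < 0, so peanut butter and jelly are complements.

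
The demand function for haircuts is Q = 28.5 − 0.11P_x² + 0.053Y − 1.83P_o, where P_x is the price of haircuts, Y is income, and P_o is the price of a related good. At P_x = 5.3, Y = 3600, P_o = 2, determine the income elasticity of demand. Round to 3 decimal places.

0.898

Q = 28.5 − 0.11(5.3)² + 0.053(3600) − 1.83(2) = 28.5 − 3.0899 + 190.8 − 3.66 = 212.5501.
∂Q/∂Y = +0.053, so E_I = 0.053·(3600/212.5501) ≈ 0.898.
E_I ∈ (0,1): normal good (necessity).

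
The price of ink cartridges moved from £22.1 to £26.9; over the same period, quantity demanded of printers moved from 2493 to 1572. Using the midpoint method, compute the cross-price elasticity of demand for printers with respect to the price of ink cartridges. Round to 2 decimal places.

%ΔQ_x = (1572 − 2493)/[(2493+1572)/2] = -921/2032.5 ≈ -0.4531.
%ΔP_y = (26.9 − 22.1)/[(22.1+26.9)/2] ≈ 0.1959.
E_xy = -0.4531/0.1959 ≈ -2.31.
E_xy < 0, so printers and ink cartridges are complements.

-2.31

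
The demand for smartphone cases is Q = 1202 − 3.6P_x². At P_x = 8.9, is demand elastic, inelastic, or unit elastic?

At P_x = 8.9, Q = 916.844.
dQ/dP_x = −2·3.6·P_x = −64.08.
Point elasticity E = (dQ/dP_x)·(P_x/Q) = -64.08 × 8.9/916.844 ≈ -0.622.
|E| ≈ 0.622 < 1, so demand is inelastic.

inelastic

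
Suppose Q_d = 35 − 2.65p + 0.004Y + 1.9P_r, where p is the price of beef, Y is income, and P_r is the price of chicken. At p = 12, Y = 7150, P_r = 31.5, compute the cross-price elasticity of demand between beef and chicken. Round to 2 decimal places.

0.65

Substituting, Q_d = 35 − 2.65(12) + 0.004(7150) + 1.9(31.5) = 35 − 31.8 + 28.6 + 59.85 = 91.65.
∂Q_d/∂P_r = +1.9, so E_xy = 1.9·(31.5/91.65) ≈ 0.65.
E_xy > 0: the goods are substitutes.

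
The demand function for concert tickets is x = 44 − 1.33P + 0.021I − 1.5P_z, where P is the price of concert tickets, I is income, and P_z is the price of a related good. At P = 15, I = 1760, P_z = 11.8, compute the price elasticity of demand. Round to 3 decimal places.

Evaluating quantity at (P, I, P_z) gives x = 44 − 1.33(15) + 0.021(1760) − 1.5(11.8) = 44 − 19.95 + 36.96 − 17.7 = 43.31.
∂x/∂P = −1.33, so E_p = (−1.33)·(15/43.31) ≈ -0.461.
|E_p| < 1: demand is inelastic.

-0.461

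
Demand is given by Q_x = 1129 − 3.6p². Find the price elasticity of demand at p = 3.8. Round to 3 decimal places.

-0.097

At p = 3.8, Q_x = 1077.016.
dQ_x/dp = −2·3.6·p = −27.36.
Point elasticity E = (dQ_x/dp)·(p/Q_x) = -27.36 × 3.8/1077.016 ≈ -0.097.
|E| < 1, so demand is inelastic at this price.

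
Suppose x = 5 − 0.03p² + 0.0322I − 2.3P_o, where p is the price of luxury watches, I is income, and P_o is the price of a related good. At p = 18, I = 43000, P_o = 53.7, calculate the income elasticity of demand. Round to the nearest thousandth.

Substituting, x = 5 − 0.03(18)² + 0.0322(43000) − 2.3(53.7) = 5 − 9.72 + 1384.6 − 123.51 = 1256.37.
∂x/∂I = +0.0322, so E_I = 0.0322·(43000/1256.37) ≈ 1.102.
E_I > 1: normal good (luxury).

1.102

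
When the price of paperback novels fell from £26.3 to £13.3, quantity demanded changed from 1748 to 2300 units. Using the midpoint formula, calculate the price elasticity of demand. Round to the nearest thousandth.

%Δq = (2300 − 1748)/[(1748 + 2300)/2] = 552/2024 ≈ 0.2727.
%ΔP = (13.3 − 26.3)/[(26.3 + 13.3)/2] = -13/19.8 ≈ -0.6566.
Arc elasticity E = %Δq/%ΔP ≈ 0.2727/-0.6566 ≈ -0.415.
|E| < 1: demand is inelastic over this range.

-0.415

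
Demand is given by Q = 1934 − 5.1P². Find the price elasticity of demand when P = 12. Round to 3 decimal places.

At P = 12, Q = 1199.6.
dQ/dP = −2·5.1·P = −122.4.
Point elasticity E = (dQ/dP)·(P/Q) = -122.4 × 12/1199.6 ≈ -1.224.
|E| > 1, so demand is elastic at this price.

-1.224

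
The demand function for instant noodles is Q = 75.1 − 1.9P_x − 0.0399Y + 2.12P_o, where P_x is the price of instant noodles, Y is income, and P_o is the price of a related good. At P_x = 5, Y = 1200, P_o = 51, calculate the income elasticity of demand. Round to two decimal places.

-0.38

Substituting, Q = 75.1 − 1.9(5) − 0.0399(1200) + 2.12(51) = 75.1 − 9.5 − 47.88 + 108.12 = 125.84.
∂Q/∂Y = −0.0399, so E_I = -0.0399·(1200/125.84) ≈ -0.38.
E_I < 0: inferior good.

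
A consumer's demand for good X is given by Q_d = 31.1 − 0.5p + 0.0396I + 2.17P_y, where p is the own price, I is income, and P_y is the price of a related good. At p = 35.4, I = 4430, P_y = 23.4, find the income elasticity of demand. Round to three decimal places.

Substituting, Q_d = 31.1 − 0.5(35.4) + 0.0396(4430) + 2.17(23.4) = 31.1 − 17.7 + 175.428 + 50.778 = 239.606.
∂Q_d/∂I = +0.0396, so E_I = 0.0396·(4430/239.606) ≈ 0.732.
E_I ∈ (0,1): normal good (necessity).

0.732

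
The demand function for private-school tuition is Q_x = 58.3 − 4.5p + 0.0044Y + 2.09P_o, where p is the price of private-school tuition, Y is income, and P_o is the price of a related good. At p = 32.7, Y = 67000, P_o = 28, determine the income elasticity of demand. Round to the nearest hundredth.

1.11

Substituting, Q_x = 58.3 − 4.5(32.7) + 0.0044(67000) + 2.09(28) = 58.3 − 147.15 + 294.8 + 58.52 = 264.47.
∂Q_x/∂Y = +0.0044, so E_I = 0.0044·(67000/264.47) ≈ 1.11.
E_I > 1: normal good (luxury).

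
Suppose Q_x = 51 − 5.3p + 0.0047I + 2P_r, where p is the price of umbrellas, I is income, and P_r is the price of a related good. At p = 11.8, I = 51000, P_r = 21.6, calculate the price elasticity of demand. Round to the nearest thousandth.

-0.230

Q_x = 51 − 5.3(11.8) + 0.0047(51000) + 2(21.6) = 51 − 62.54 + 239.7 + 43.2 = 271.36.
∂Q_x/∂p = −5.3, so E_p = (−5.3)·(11.8/271.36) ≈ -0.230.
|E_p| < 1: demand is inelastic.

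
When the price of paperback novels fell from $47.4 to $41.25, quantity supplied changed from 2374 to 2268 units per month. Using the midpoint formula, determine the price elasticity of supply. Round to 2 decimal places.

%Δq = (2268 − 2374)/[(2374 + 2268)/2] = -106/2321 ≈ -0.0457.
%ΔP = (41.25 − 47.4)/[(47.4 + 41.25)/2] = -6.15/44.325 ≈ -0.1387.
Arc elasticity E = %Δq/%ΔP ≈ -0.0457/-0.1387 ≈ 0.33.
|E| < 1: supply is inelastic over this range.

0.33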